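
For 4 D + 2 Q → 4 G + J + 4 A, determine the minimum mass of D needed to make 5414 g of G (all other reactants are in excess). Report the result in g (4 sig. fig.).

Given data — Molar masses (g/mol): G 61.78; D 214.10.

n(G) = 5414 / 61.78 = 87.63 mol
n(D) = (4/4) × 87.63 = 87.63 mol
mass = 87.63 × 214.10 = 18760 g

18760 g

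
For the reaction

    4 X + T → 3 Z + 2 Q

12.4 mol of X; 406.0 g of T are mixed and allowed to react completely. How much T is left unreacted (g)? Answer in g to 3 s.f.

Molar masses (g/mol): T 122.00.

n(X) = 12.40 mol
n(T) = 406.0 / 122.00 = 3.328 mol
n/ν → X: 3.100, T: 3.328; X is limiting.
T consumed = (1/4) × 12.40 = 3.100 mol
T remaining = 3.328 − 3.100 = 0.2280 mol
mass = 0.2280 × 122.00 = 27.82 g

27.8 g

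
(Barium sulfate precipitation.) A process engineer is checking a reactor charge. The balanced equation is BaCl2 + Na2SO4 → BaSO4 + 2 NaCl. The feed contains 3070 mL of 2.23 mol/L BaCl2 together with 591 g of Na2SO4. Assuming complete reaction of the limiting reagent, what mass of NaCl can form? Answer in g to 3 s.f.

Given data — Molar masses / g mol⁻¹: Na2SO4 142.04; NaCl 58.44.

486 g

n(BaCl2) = 2.23 × 3070/1000 = 6.846 mol
n(Na2SO4) = 591.0 / 142.04 = 4.161 mol
n/ν for BaCl2 = 6.846/1 = 6.846
n/ν for Na2SO4 = 4.161/1 = 4.161
Smallest n/ν is Na2SO4 → limiting reagent.
n(NaCl) = (2/1) × 4.161 = 8.322 mol
mass = 8.322 × 58.44 = 486.3 g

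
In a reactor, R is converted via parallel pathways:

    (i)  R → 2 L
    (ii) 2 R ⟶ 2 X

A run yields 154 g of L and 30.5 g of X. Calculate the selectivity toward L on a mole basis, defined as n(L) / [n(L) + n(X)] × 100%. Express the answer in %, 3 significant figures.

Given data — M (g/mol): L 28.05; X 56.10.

91.0 %

n(L) = 154 / 28.05 = 5.490 mol
n(X) = 30.5 / 56.10 = 0.5437 mol
selectivity = 5.490/(5.490+0.5437) × 100 = 90.99 %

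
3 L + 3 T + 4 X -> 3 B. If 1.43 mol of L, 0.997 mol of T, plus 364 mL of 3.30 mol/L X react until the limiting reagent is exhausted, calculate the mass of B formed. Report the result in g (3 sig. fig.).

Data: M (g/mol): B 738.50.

665 g

n(L) = 1.430 mol
n(T) = 0.9970 mol
n(X) = 3.30 × 364.0/1000 = 1.201 mol
n/ν for L = 1.430/3 = 0.4767
n/ν for T = 0.9970/3 = 0.3323
n/ν for X = 1.201/4 = 0.3003
Smallest n/ν is X → limiting reagent.
n(B) = (3/4) × 1.201 = 0.9008 mol
mass = 0.9008 × 738.50 = 665.2 g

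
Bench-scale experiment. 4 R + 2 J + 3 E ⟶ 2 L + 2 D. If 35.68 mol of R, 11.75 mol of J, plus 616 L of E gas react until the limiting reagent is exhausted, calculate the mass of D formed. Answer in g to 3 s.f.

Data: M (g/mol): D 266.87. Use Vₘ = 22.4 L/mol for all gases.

n(R) = 35.68 mol
n(J) = 11.75 mol
n(E) = 616.0 / 22.4 = 27.50 mol
n/ν for R = 35.68/4 = 8.920
n/ν for J = 11.75/2 = 5.875
n/ν for E = 27.50/3 = 9.167
Smallest n/ν is J → limiting reagent.
n(D) = (2/2) × 11.75 = 11.75 mol
mass = 11.75 × 266.87 = 3136 g

3140 g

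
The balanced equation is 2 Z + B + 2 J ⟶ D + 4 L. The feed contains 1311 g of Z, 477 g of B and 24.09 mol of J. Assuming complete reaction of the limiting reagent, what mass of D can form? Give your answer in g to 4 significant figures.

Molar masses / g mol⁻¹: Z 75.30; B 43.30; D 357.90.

n(Z) = 1311 / 75.30 = 17.41 mol
n(B) = 477.0 / 43.30 = 11.02 mol
n(J) = 24.09 mol
n/ν → Z: 8.705, B: 11.02, J: 12.05; Z is limiting.
n(D) = (1/2) × 17.41 = 8.705 mol
mass = 8.705 × 357.90 = 3116 g

3116 g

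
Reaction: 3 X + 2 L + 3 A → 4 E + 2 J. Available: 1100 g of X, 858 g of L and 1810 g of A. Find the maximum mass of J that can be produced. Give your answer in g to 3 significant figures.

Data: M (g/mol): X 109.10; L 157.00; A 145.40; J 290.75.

n(X) = 1100 / 109.10 = 10.08 mol
n(L) = 858.0 / 157.00 = 5.465 mol
n(A) = 1810 / 145.40 = 12.45 mol
n/ν for X = 10.08/3 = 3.360
n/ν for L = 5.465/2 = 2.733
n/ν for A = 12.45/3 = 4.150
Smallest n/ν is L → limiting reagent.
n(J) = (2/2) × 5.465 = 5.465 mol
mass = 5.465 × 290.75 = 1589 g

1590 g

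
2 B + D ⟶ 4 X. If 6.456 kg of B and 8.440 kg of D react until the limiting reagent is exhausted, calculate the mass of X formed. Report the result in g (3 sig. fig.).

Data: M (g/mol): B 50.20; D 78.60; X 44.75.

11500 g

n(B) = 6.456×1000 / 50.20 = 128.6 mol
n(D) = 8.440×1000 / 78.60 = 107.4 mol
n/ν for B = 128.6/2 = 64.30
n/ν for D = 107.4/1 = 107.4
Smallest n/ν is B → limiting reagent.
n(X) = (4/2) × 128.6 = 257.2 mol
mass = 257.2 × 44.75 = 11510 g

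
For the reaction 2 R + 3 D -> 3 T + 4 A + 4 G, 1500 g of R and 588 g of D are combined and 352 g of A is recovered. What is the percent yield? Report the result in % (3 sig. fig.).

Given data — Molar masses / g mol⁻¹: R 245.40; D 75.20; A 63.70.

n(R) = 1500 / 245.40 = 6.112 mol
n(D) = 588.0 / 75.20 = 7.819 mol
n/ν for R = 6.112/2 = 3.056
n/ν for D = 7.819/3 = 2.606
Smallest n/ν is D → limiting reagent.
theoretical n(A) = (4/3) × 7.819 = 10.43 mol → 664.4 g
% yield = 352 / 664.4 × 100 = 52.98 %

53.0 %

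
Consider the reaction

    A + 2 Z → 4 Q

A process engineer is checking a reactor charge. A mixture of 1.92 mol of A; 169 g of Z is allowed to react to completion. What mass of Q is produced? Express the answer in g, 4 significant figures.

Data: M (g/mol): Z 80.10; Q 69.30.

292.4 g

n(A) = 1.920 mol
n(Z) = 169.0 / 80.10 = 2.110 mol
n/ν → A: 1.920, Z: 1.055; Z is limiting.
n(Q) = (4/2) × 2.110 = 4.220 mol
mass = 4.220 × 69.30 = 292.4 g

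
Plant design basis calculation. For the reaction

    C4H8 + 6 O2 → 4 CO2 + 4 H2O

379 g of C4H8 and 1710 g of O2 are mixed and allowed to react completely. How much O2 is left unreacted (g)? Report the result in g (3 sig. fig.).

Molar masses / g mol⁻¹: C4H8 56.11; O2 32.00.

n(C4H8) = 379.0 / 56.11 = 6.755 mol
n(O2) = 1710 / 32.00 = 53.44 mol
n/ν for C4H8 = 6.755/1 = 6.755
n/ν for O2 = 53.44/6 = 8.907
Smallest n/ν is C4H8 → limiting reagent.
O2 consumed = (6/1) × 6.755 = 40.53 mol
O2 remaining = 53.44 − 40.53 = 12.91 mol
mass = 12.91 × 32.00 = 413.1 g

413 g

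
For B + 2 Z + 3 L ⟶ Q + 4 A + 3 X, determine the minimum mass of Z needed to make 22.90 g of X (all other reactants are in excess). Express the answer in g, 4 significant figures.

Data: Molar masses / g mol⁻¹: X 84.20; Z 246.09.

44.62 g

n(X) = 22.90 / 84.20 = 0.2720 mol
n(Z) = (2/3) × 0.2720 = 0.1813 mol
mass = 0.1813 × 246.09 = 44.62 g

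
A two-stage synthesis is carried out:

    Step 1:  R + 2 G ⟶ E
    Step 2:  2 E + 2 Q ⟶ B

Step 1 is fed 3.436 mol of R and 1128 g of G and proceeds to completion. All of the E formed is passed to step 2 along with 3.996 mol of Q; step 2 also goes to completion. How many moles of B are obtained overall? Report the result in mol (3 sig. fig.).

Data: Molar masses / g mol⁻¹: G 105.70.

Step 1:
n(R) = 3.436 mol
n(G) = 1128 / 105.70 = 10.67 mol
n/ν for R = 3.436/1 = 3.436
n/ν for G = 10.67/2 = 5.335
Smallest n/ν is R → limiting reagent.
n(E) produced = (1/1) × 3.436 = 3.436 mol
Step 2:
n(E) available = 3.436 mol
n(Q) = 3.996 mol
n/ν for E = 3.436/2 = 1.718
n/ν for Q = 3.996/2 = 1.998
Smallest n/ν is E → limiting reagent.
n(B) = (1/2) × 3.436 = 1.718 mol

1.72 mol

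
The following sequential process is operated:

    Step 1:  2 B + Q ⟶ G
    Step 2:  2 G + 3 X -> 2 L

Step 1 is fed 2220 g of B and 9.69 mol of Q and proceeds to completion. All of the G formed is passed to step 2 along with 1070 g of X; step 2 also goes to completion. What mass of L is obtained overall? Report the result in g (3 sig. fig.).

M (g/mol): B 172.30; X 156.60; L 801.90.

Step 1:
n(B) = 2220 / 172.30 = 12.88 mol
n(Q) = 9.690 mol
n/ν for B = 12.88/2 = 6.440
n/ν for Q = 9.690/1 = 9.690
Smallest n/ν is B → limiting reagent.
n(G) produced = (1/2) × 12.88 = 6.440 mol
Step 2:
n(G) available = 6.440 mol
n(X) = 1070 / 156.60 = 6.833 mol
n/ν for G = 6.440/2 = 3.220
n/ν for X = 6.833/3 = 2.278
Smallest n/ν is X → limiting reagent.
n(L) = (2/3) × 6.833 = 4.555 mol
mass = 4.555 × 801.90 = 3653 g

3650 g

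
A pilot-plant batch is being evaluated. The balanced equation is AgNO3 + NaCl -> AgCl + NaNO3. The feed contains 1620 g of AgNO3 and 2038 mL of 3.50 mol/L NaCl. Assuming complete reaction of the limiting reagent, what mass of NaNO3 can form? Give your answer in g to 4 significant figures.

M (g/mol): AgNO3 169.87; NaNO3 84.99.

n(AgNO3) = 1620 / 169.87 = 9.537 mol
n(NaCl) = 3.50 × 2038/1000 = 7.133 mol
n/ν → AgNO3: 9.537, NaCl: 7.133; NaCl is limiting.
n(NaNO3) = (1/1) × 7.133 = 7.133 mol
mass = 7.133 × 84.99 = 606.2 g

606.2 g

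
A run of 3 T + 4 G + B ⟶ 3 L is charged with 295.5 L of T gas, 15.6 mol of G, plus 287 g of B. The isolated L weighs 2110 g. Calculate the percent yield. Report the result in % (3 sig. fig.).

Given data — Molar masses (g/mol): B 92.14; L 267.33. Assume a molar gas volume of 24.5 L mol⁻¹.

n(T) = 295.5 / 24.5 = 12.06 mol
n(G) = 15.60 mol
n(B) = 287.0 / 92.14 = 3.115 mol
n/ν for T = 12.06/3 = 4.020
n/ν for G = 15.60/4 = 3.900
n/ν for B = 3.115/1 = 3.115
Smallest n/ν is B → limiting reagent.
theoretical n(L) = (3/1) × 3.115 = 9.345 mol → 2498 g
% yield = 2110 / 2498 × 100 = 84.47 %

84.5 %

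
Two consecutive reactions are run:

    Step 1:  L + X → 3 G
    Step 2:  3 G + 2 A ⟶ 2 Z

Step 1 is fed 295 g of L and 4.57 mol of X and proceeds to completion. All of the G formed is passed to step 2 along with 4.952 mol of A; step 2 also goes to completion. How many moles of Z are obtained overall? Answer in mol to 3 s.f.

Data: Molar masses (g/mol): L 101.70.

Step 1:
n(L) = 295.0 / 101.70 = 2.901 mol
n(X) = 4.570 mol
n/ν for L = 2.901/1 = 2.901
n/ν for X = 4.570/1 = 4.570
Smallest n/ν is L → limiting reagent.
n(G) produced = (3/1) × 2.901 = 8.703 mol
Step 2:
n(G) available = 8.703 mol
n(A) = 4.952 mol
n/ν for G = 8.703/3 = 2.901
n/ν for A = 4.952/2 = 2.476
Smallest n/ν is A → limiting reagent.
n(Z) = (2/2) × 4.952 = 4.952 mol

4.95 mol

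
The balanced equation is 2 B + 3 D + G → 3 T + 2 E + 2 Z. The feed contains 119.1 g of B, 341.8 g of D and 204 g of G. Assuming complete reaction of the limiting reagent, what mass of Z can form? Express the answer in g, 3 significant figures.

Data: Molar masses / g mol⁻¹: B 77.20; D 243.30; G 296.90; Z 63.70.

59.7 g

n(B) = 119.1 / 77.20 = 1.543 mol
n(D) = 341.8 / 243.30 = 1.405 mol
n(G) = 204.0 / 296.90 = 0.6871 mol
n/ν for B = 1.543/2 = 0.7715
n/ν for D = 1.405/3 = 0.4683
n/ν for G = 0.6871/1 = 0.6871
Smallest n/ν is D → limiting reagent.
n(Z) = (2/3) × 1.405 = 0.9367 mol
mass = 0.9367 × 63.70 = 59.67 g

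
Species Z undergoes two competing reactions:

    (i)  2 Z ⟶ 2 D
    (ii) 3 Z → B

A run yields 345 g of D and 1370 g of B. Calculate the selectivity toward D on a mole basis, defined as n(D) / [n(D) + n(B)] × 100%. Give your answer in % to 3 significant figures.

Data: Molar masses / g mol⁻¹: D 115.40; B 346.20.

43.0 %

n(D) = 345 / 115.40 = 2.990 mol
n(B) = 1370 / 346.20 = 3.957 mol
selectivity = 2.990/(2.990+3.957) × 100 = 43.04 %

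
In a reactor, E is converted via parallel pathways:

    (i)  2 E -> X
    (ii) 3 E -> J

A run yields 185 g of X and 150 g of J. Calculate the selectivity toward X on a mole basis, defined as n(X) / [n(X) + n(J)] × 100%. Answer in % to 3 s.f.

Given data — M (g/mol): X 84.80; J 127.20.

n(X) = 185 / 84.80 = 2.182 mol
n(J) = 150 / 127.20 = 1.179 mol
selectivity = 2.182/(2.182+1.179) × 100 = 64.92 %

64.9 %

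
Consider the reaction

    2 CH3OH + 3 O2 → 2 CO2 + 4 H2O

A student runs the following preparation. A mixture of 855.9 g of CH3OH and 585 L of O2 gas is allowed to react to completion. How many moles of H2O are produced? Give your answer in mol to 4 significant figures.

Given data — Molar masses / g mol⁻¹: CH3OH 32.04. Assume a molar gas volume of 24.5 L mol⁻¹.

31.84 mol

n(CH3OH) = 855.9 / 32.04 = 26.71 mol
n(O2) = 585.0 / 24.5 = 23.88 mol
n/ν for CH3OH = 26.71/2 = 13.36
n/ν for O2 = 23.88/3 = 7.960
Smallest n/ν is O2 → limiting reagent.
n(H2O) = (4/3) × 23.88 = 31.84 mol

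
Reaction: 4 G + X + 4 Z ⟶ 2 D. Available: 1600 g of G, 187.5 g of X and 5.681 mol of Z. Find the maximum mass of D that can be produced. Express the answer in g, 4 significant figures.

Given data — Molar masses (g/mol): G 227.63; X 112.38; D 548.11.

1557 g

n(G) = 1600 / 227.63 = 7.029 mol
n(X) = 187.5 / 112.38 = 1.668 mol
n(Z) = 5.681 mol
n/ν for G = 7.029/4 = 1.757
n/ν for X = 1.668/1 = 1.668
n/ν for Z = 5.681/4 = 1.420
Smallest n/ν is Z → limiting reagent.
n(D) = (2/4) × 5.681 = 2.841 mol
mass = 2.841 × 548.11 = 1557 g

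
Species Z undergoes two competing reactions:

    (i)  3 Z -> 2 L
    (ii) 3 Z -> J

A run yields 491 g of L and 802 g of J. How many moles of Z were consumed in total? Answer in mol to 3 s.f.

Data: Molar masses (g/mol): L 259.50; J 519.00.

7.47 mol

n(L) = 491 / 259.50 = 1.892 mol
n(J) = 802 / 519.00 = 1.545 mol
n(Z) via (i) = (3/2)×1.892 = 2.838 mol
n(Z) via (ii) = (3/1)×1.545 = 4.635 mol
total n(Z) = 2.838 + 4.635 = 7.473 mol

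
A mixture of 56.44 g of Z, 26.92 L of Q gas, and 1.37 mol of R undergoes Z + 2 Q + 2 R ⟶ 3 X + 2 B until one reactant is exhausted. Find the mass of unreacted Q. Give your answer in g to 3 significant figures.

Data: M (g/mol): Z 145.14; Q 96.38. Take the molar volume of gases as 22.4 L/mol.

n(Z) = 56.44 / 145.14 = 0.3889 mol
n(Q) = 26.92 / 22.4 = 1.202 mol
n(R) = 1.370 mol
n/ν for Z = 0.3889/1 = 0.3889
n/ν for Q = 1.202/2 = 0.6010
n/ν for R = 1.370/2 = 0.6850
Smallest n/ν is Z → limiting reagent.
Q consumed = (2/1) × 0.3889 = 0.7778 mol
Q remaining = 1.202 − 0.7778 = 0.4242 mol
mass = 0.4242 × 96.38 = 40.88 g

40.9 g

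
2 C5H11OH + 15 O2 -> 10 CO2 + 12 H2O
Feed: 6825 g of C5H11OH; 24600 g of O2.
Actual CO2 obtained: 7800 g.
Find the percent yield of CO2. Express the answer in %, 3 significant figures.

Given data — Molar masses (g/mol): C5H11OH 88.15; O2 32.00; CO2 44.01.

n(C5H11OH) = 6825 / 88.15 = 77.42 mol
n(O2) = 24600 / 32.00 = 768.8 mol
n/ν for C5H11OH = 77.42/2 = 38.71
n/ν for O2 = 768.8/15 = 51.25
Smallest n/ν is C5H11OH → limiting reagent.
theoretical n(CO2) = (10/2) × 77.42 = 387.1 mol → 17040 g
% yield = 7800 / 17040 × 100 = 45.77 %

45.8 %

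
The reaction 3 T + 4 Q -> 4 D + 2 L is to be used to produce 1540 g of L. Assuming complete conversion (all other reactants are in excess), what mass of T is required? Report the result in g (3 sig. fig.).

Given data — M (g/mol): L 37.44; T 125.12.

n(L) = 1540 / 37.44 = 41.13 mol
n(T) = (3/2) × 41.13 = 61.70 mol
mass = 61.70 × 125.12 = 7720 g

7720 g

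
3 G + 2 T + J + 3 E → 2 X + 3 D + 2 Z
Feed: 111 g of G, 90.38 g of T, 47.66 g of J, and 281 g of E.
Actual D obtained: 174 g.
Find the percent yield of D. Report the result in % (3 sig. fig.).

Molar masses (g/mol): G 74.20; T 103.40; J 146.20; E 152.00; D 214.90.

n(G) = 111.0 / 74.20 = 1.496 mol
n(T) = 90.38 / 103.40 = 0.8741 mol
n(J) = 47.66 / 146.20 = 0.3260 mol
n(E) = 281.0 / 152.00 = 1.849 mol
n/ν for G = 1.496/3 = 0.4987
n/ν for T = 0.8741/2 = 0.4371
n/ν for J = 0.3260/1 = 0.3260
n/ν for E = 1.849/3 = 0.6163
Smallest n/ν is J → limiting reagent.
theoretical n(D) = (3/1) × 0.3260 = 0.9780 mol → 210.2 g
% yield = 174 / 210.2 × 100 = 82.78 %

82.8 %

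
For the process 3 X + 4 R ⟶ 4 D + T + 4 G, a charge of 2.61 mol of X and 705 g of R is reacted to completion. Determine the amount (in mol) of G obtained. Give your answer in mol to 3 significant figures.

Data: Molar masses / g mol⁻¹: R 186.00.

n(X) = 2.610 mol
n(R) = 705.0 / 186.00 = 3.790 mol
n/ν for X = 2.610/3 = 0.8700
n/ν for R = 3.790/4 = 0.9475
Smallest n/ν is X → limiting reagent.
n(G) = (4/3) × 2.610 = 3.480 mol

3.48 mol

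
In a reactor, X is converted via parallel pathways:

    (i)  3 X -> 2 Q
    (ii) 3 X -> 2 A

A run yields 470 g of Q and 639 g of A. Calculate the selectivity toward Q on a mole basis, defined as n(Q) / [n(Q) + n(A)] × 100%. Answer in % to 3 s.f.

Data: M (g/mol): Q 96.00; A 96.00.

42.4 %

n(Q) = 470 / 96.00 = 4.896 mol
n(A) = 639 / 96.00 = 6.656 mol
selectivity = 4.896/(4.896+6.656) × 100 = 42.38 %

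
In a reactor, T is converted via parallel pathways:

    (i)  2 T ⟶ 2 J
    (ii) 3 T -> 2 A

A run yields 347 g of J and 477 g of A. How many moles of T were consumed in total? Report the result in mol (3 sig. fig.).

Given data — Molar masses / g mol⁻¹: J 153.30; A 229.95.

n(J) = 347 / 153.30 = 2.264 mol
n(A) = 477 / 229.95 = 2.074 mol
n(T) via (i) = (2/2)×2.264 = 2.264 mol
n(T) via (ii) = (3/2)×2.074 = 3.111 mol
total n(T) = 2.264 + 3.111 = 5.375 mol

5.38 mol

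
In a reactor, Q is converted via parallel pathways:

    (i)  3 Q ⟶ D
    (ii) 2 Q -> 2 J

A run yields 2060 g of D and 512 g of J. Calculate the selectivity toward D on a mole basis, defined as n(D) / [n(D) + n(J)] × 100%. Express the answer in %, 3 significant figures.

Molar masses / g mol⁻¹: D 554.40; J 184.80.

57.3 %

n(D) = 2060 / 554.40 = 3.716 mol
n(J) = 512 / 184.80 = 2.771 mol
selectivity = 3.716/(3.716+2.771) × 100 = 57.28 %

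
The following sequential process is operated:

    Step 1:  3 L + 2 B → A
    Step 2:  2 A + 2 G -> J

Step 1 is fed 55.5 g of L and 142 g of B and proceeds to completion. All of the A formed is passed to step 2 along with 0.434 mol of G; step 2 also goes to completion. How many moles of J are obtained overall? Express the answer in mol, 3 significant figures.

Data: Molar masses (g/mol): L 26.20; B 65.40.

0.217 mol

Step 1:
n(L) = 55.50 / 26.20 = 2.118 mol
n(B) = 142.0 / 65.40 = 2.171 mol
n/ν for L = 2.118/3 = 0.7060
n/ν for B = 2.171/2 = 1.086
Smallest n/ν is L → limiting reagent.
n(A) produced = (1/3) × 2.118 = 0.7060 mol
Step 2:
n(A) available = 0.7060 mol
n(G) = 0.4340 mol
n/ν for A = 0.7060/2 = 0.3530
n/ν for G = 0.4340/2 = 0.2170
Smallest n/ν is G → limiting reagent.
n(J) = (1/2) × 0.4340 = 0.2170 mol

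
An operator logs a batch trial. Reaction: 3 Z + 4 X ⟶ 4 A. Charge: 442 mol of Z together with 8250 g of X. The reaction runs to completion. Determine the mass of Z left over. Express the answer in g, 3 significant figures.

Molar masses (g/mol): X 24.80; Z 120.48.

23200 g

n(Z) = 442.0 mol
n(X) = 8250 / 24.80 = 332.7 mol
n/ν for Z = 442.0/3 = 147.3
n/ν for X = 332.7/4 = 83.18
Smallest n/ν is X → limiting reagent.
Z consumed = (3/4) × 332.7 = 249.5 mol
Z remaining = 442.0 − 249.5 = 192.5 mol
mass = 192.5 × 120.48 = 23190 g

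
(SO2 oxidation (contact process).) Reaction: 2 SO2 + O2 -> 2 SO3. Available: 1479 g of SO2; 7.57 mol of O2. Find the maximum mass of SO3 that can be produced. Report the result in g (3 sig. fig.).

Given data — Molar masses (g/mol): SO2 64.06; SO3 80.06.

1210 g

n(SO2) = 1479 / 64.06 = 23.09 mol
n(O2) = 7.570 mol
n/ν → SO2: 11.55, O2: 7.570; O2 is limiting.
n(SO3) = (2/1) × 7.570 = 15.14 mol
mass = 15.14 × 80.06 = 1212 g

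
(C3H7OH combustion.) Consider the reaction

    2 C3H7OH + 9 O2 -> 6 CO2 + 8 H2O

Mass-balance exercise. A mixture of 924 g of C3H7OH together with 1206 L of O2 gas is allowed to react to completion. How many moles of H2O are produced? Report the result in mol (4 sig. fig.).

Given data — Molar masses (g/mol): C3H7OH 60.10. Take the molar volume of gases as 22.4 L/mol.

47.86 mol

n(C3H7OH) = 924.0 / 60.10 = 15.37 mol
n(O2) = 1206 / 22.4 = 53.84 mol
n/ν → C3H7OH: 7.685, O2: 5.982; O2 is limiting.
n(H2O) = (8/9) × 53.84 = 47.86 mol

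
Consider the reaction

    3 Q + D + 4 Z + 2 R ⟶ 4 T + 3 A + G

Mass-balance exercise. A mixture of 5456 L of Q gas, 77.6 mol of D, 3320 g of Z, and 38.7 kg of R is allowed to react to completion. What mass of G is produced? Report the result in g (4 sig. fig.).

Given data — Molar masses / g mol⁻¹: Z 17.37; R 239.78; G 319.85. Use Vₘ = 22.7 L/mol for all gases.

n(Q) = 5456 / 22.7 = 240.4 mol
n(D) = 77.60 mol
n(Z) = 3320 / 17.37 = 191.1 mol
n(R) = 38.70×1000 / 239.78 = 161.4 mol
n/ν → Q: 80.13, D: 77.60, Z: 47.78, R: 80.70; Z is limiting.
n(G) = (1/4) × 191.1 = 47.78 mol
mass = 47.78 × 319.85 = 15280 g

15280 g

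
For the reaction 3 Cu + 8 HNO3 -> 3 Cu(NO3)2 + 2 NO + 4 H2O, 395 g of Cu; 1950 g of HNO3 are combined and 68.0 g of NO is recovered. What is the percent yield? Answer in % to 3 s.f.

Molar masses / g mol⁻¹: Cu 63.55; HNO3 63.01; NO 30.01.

n(Cu) = 395.0 / 63.55 = 6.216 mol
n(HNO3) = 1950 / 63.01 = 30.95 mol
n/ν → Cu: 2.072, HNO3: 3.869; Cu is limiting.
theoretical n(NO) = (2/3) × 6.216 = 4.144 mol → 124.4 g
% yield = 68.0 / 124.4 × 100 = 54.66 %

54.7 %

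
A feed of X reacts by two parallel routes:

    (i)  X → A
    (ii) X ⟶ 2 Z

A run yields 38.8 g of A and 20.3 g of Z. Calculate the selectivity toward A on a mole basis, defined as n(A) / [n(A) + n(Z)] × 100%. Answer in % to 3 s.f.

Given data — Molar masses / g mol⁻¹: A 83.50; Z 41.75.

48.9 %

n(A) = 38.8 / 83.50 = 0.4647 mol
n(Z) = 20.3 / 41.75 = 0.4862 mol
selectivity = 0.4647/(0.4647+0.4862) × 100 = 48.87 %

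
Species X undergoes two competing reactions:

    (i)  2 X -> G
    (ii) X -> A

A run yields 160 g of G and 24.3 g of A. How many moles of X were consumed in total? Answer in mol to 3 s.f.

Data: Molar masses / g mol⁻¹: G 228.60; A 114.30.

n(G) = 160 / 228.60 = 0.6999 mol
n(A) = 24.3 / 114.30 = 0.2126 mol
n(X) via (i) = (2/1)×0.6999 = 1.400 mol
n(X) via (ii) = (1/1)×0.2126 = 0.2126 mol
total n(X) = 1.400 + 0.2126 = 1.613 mol

1.61 mol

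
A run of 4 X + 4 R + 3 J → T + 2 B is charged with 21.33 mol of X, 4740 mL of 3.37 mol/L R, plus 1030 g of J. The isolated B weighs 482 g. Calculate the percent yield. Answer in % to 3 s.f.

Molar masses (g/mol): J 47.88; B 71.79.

84.1 %

n(X) = 21.33 mol
n(R) = 3.37 × 4740/1000 = 15.97 mol
n(J) = 1030 / 47.88 = 21.51 mol
n/ν → X: 5.333, R: 3.993, J: 7.170; R is limiting.
theoretical n(B) = (2/4) × 15.97 = 7.985 mol → 573.2 g
% yield = 482 / 573.2 × 100 = 84.09 %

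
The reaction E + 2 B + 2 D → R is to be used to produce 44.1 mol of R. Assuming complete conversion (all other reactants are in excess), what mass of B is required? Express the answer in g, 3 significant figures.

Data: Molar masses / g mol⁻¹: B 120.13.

n(R) = 44.10 mol
n(B) = (2/1) × 44.10 = 88.20 mol
mass = 88.20 × 120.13 = 10600 g

10600 g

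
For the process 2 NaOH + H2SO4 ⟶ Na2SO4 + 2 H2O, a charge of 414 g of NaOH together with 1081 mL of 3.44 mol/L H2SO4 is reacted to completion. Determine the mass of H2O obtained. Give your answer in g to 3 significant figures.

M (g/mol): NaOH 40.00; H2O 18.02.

n(NaOH) = 414.0 / 40.00 = 10.35 mol
n(H2SO4) = 3.44 × 1081/1000 = 3.719 mol
n/ν for NaOH = 10.35/2 = 5.175
n/ν for H2SO4 = 3.719/1 = 3.719
Smallest n/ν is H2SO4 → limiting reagent.
n(H2O) = (2/1) × 3.719 = 7.438 mol
mass = 7.438 × 18.02 = 134.0 g

134 g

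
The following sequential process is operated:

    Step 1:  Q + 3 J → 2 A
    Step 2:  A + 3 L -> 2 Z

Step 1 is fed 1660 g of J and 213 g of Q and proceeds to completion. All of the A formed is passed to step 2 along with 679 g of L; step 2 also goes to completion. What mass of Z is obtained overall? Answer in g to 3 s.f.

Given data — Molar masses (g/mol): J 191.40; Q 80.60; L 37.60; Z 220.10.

Step 1:
n(J) = 1660 / 191.40 = 8.673 mol
n(Q) = 213.0 / 80.60 = 2.643 mol
n/ν → J: 2.891, Q: 2.643; Q is limiting.
n(A) produced = (2/1) × 2.643 = 5.286 mol
Step 2:
n(A) available = 5.286 mol
n(L) = 679.0 / 37.60 = 18.06 mol
n/ν → A: 5.286, L: 6.020; A is limiting.
n(Z) = (2/1) × 5.286 = 10.57 mol
mass = 10.57 × 220.10 = 2326 g

2330 g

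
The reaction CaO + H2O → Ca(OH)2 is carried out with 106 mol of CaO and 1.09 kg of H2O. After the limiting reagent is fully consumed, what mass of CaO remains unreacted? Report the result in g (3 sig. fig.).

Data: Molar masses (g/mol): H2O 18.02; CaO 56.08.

n(CaO) = 106.0 mol
n(H2O) = 1.090×1000 / 18.02 = 60.49 mol
n/ν for CaO = 106.0/1 = 106.0
n/ν for H2O = 60.49/1 = 60.49
Smallest n/ν is H2O → limiting reagent.
CaO consumed = (1/1) × 60.49 = 60.49 mol
CaO remaining = 106.0 − 60.49 = 45.51 mol
mass = 45.51 × 56.08 = 2552 g

2550 g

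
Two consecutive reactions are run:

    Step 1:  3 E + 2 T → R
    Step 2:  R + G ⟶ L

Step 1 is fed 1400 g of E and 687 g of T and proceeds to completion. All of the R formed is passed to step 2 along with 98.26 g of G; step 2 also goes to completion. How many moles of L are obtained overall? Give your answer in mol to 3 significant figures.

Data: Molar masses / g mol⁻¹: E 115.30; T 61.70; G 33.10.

Step 1:
n(E) = 1400 / 115.30 = 12.14 mol
n(T) = 687.0 / 61.70 = 11.13 mol
n/ν for E = 12.14/3 = 4.047
n/ν for T = 11.13/2 = 5.565
Smallest n/ν is E → limiting reagent.
n(R) produced = (1/3) × 12.14 = 4.047 mol
Step 2:
n(R) available = 4.047 mol
n(G) = 98.26 / 33.10 = 2.969 mol
n/ν for R = 4.047/1 = 4.047
n/ν for G = 2.969/1 = 2.969
Smallest n/ν is G → limiting reagent.
n(L) = (1/1) × 2.969 = 2.969 mol

2.97 mol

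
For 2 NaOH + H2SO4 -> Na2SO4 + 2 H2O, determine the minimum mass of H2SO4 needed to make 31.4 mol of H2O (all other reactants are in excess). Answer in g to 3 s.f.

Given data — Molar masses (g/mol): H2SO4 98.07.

1540 g

n(H2O) = 31.40 mol
n(H2SO4) = (1/2) × 31.40 = 15.70 mol
mass = 15.70 × 98.07 = 1540 g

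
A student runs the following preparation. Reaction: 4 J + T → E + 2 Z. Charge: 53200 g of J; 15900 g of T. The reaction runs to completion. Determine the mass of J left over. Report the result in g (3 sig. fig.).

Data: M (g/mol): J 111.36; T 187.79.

15500 g

n(J) = 53200 / 111.36 = 477.7 mol
n(T) = 15900 / 187.79 = 84.67 mol
n/ν → J: 119.4, T: 84.67; T is limiting.
J consumed = (4/1) × 84.67 = 338.7 mol
J remaining = 477.7 − 338.7 = 139.0 mol
mass = 139.0 × 111.36 = 15480 g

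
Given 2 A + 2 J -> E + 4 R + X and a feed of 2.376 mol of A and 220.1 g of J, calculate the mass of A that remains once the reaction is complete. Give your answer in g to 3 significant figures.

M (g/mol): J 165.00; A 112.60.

117 g

n(A) = 2.376 mol
n(J) = 220.1 / 165.00 = 1.334 mol
n/ν → A: 1.188, J: 0.6670; J is limiting.
A consumed = (2/2) × 1.334 = 1.334 mol
A remaining = 2.376 − 1.334 = 1.042 mol
mass = 1.042 × 112.60 = 117.3 g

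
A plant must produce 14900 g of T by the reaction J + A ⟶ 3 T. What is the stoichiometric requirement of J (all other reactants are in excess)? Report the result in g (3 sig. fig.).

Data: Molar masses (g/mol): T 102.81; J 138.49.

6690 g

n(T) = 14900 / 102.81 = 144.9 mol
n(J) = (1/3) × 144.9 = 48.30 mol
mass = 48.30 × 138.49 = 6689 g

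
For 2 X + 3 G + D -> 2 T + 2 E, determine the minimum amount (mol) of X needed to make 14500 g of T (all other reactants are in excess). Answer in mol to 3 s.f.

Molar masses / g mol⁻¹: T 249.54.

n(T) = 14500 / 249.54 = 58.11 mol
n(X) = (2/2) × 58.11 = 58.11 mol

58.1 mol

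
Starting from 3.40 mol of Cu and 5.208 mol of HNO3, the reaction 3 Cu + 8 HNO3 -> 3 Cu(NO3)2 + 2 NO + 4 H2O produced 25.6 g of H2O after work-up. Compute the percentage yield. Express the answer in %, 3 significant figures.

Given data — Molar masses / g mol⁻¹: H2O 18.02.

54.6 %

n(Cu) = 3.400 mol
n(HNO3) = 5.208 mol
n/ν for Cu = 3.400/3 = 1.133
n/ν for HNO3 = 5.208/8 = 0.6510
Smallest n/ν is HNO3 → limiting reagent.
theoretical n(H2O) = (4/8) × 5.208 = 2.604 mol → 46.92 g
% yield = 25.6 / 46.92 × 100 = 54.56 %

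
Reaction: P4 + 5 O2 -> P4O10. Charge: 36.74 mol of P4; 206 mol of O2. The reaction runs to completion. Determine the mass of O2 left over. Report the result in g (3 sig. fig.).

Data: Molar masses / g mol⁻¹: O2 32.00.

n(P4) = 36.74 mol
n(O2) = 206.0 mol
n/ν → P4: 36.74, O2: 41.20; P4 is limiting.
O2 consumed = (5/1) × 36.74 = 183.7 mol
O2 remaining = 206.0 − 183.7 = 22.30 mol
mass = 22.30 × 32.00 = 713.6 g

714 g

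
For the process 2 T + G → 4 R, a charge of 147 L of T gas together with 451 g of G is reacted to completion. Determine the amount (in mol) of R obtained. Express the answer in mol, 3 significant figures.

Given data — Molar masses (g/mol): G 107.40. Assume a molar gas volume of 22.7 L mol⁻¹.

13.0 mol

n(T) = 147.0 / 22.7 = 6.476 mol
n(G) = 451.0 / 107.40 = 4.199 mol
n/ν for T = 6.476/2 = 3.238
n/ν for G = 4.199/1 = 4.199
Smallest n/ν is T → limiting reagent.
n(R) = (4/2) × 6.476 = 12.95 mol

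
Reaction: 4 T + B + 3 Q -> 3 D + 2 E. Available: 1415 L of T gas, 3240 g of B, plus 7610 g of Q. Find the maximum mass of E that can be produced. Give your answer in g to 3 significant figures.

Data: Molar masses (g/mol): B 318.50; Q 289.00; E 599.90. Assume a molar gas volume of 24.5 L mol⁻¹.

n(T) = 1415 / 24.5 = 57.76 mol
n(B) = 3240 / 318.50 = 10.17 mol
n(Q) = 7610 / 289.00 = 26.33 mol
n/ν → T: 14.44, B: 10.17, Q: 8.777; Q is limiting.
n(E) = (2/3) × 26.33 = 17.55 mol
mass = 17.55 × 599.90 = 10530 g

10500 g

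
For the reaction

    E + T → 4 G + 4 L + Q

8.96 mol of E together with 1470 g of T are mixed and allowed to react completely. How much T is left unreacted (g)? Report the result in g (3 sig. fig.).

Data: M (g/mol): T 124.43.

n(E) = 8.960 mol
n(T) = 1470 / 124.43 = 11.81 mol
n/ν → E: 8.960, T: 11.81; E is limiting.
T consumed = (1/1) × 8.960 = 8.960 mol
T remaining = 11.81 − 8.960 = 2.850 mol
mass = 2.850 × 124.43 = 354.6 g

355 g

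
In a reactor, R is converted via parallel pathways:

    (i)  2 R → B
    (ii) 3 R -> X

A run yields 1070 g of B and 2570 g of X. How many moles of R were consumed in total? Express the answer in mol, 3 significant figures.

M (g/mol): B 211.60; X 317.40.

n(B) = 1070 / 211.60 = 5.057 mol
n(X) = 2570 / 317.40 = 8.097 mol
n(R) via (i) = (2/1)×5.057 = 10.11 mol
n(R) via (ii) = (3/1)×8.097 = 24.29 mol
total n(R) = 10.11 + 24.29 = 34.40 mol

34.4 mol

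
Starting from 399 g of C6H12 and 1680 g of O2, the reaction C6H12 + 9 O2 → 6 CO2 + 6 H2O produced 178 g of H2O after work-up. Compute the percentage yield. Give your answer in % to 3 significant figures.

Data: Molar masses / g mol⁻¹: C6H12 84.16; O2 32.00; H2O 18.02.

n(C6H12) = 399.0 / 84.16 = 4.741 mol
n(O2) = 1680 / 32.00 = 52.50 mol
n/ν for C6H12 = 4.741/1 = 4.741
n/ν for O2 = 52.50/9 = 5.833
Smallest n/ν is C6H12 → limiting reagent.
theoretical n(H2O) = (6/1) × 4.741 = 28.45 mol → 512.7 g
% yield = 178 / 512.7 × 100 = 34.72 %

34.7 %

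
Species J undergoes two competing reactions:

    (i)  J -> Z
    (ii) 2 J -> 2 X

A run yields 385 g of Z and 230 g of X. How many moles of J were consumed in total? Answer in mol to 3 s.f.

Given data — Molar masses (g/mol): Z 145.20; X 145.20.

n(Z) = 385 / 145.20 = 2.652 mol
n(X) = 230 / 145.20 = 1.584 mol
n(J) via (i) = (1/1)×2.652 = 2.652 mol
n(J) via (ii) = (2/2)×1.584 = 1.584 mol
total n(J) = 2.652 + 1.584 = 4.236 mol

4.24 mol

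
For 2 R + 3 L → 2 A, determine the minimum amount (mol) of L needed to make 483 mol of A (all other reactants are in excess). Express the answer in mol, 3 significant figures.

n(A) = 483.0 mol
n(L) = (3/2) × 483.0 = 724.5 mol

725 mol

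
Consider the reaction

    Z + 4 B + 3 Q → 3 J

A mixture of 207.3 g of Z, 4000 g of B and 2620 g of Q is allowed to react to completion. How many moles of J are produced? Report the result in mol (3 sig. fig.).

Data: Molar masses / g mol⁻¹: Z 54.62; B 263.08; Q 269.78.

9.71 mol

n(Z) = 207.3 / 54.62 = 3.795 mol
n(B) = 4000 / 263.08 = 15.20 mol
n(Q) = 2620 / 269.78 = 9.712 mol
n/ν for Z = 3.795/1 = 3.795
n/ν for B = 15.20/4 = 3.800
n/ν for Q = 9.712/3 = 3.237
Smallest n/ν is Q → limiting reagent.
n(J) = (3/3) × 9.712 = 9.712 mol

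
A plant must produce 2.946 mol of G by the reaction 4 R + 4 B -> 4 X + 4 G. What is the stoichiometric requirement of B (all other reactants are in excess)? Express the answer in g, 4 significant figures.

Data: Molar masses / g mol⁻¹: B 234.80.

n(G) = 2.946 mol
n(B) = (4/4) × 2.946 = 2.946 mol
mass = 2.946 × 234.80 = 691.7 g

691.7 g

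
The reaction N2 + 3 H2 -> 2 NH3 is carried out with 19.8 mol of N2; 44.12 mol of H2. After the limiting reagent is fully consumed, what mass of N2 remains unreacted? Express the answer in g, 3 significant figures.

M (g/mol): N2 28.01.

143 g

n(N2) = 19.80 mol
n(H2) = 44.12 mol
n/ν → N2: 19.80, H2: 14.71; H2 is limiting.
N2 consumed = (1/3) × 44.12 = 14.71 mol
N2 remaining = 19.80 − 14.71 = 5.090 mol
mass = 5.090 × 28.01 = 142.6 g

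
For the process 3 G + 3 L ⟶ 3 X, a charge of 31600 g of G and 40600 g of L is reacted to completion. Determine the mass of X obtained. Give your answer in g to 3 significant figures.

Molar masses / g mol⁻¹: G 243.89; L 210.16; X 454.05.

n(G) = 31600 / 243.89 = 129.6 mol
n(L) = 40600 / 210.16 = 193.2 mol
n/ν for G = 129.6/3 = 43.20
n/ν for L = 193.2/3 = 64.40
Smallest n/ν is G → limiting reagent.
n(X) = (3/3) × 129.6 = 129.6 mol
mass = 129.6 × 454.05 = 58840 g

58800 g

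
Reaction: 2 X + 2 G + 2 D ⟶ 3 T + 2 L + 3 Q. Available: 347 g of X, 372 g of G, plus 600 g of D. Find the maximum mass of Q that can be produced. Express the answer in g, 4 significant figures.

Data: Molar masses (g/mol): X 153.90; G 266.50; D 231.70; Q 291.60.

610.6 g

n(X) = 347.0 / 153.90 = 2.255 mol
n(G) = 372.0 / 266.50 = 1.396 mol
n(D) = 600.0 / 231.70 = 2.590 mol
n/ν for X = 2.255/2 = 1.128
n/ν for G = 1.396/2 = 0.6980
n/ν for D = 2.590/2 = 1.295
Smallest n/ν is G → limiting reagent.
n(Q) = (3/2) × 1.396 = 2.094 mol
mass = 2.094 × 291.60 = 610.6 g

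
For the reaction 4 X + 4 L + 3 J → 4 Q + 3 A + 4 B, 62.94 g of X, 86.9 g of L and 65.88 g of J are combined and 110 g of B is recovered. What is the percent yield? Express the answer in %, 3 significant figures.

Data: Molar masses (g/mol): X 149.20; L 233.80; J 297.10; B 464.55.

n(X) = 62.94 / 149.20 = 0.4218 mol
n(L) = 86.90 / 233.80 = 0.3717 mol
n(J) = 65.88 / 297.10 = 0.2217 mol
n/ν for X = 0.4218/4 = 0.1055
n/ν for L = 0.3717/4 = 0.09293
n/ν for J = 0.2217/3 = 0.07390
Smallest n/ν is J → limiting reagent.
theoretical n(B) = (4/3) × 0.2217 = 0.2956 mol → 137.3 g
% yield = 110 / 137.3 × 100 = 80.12 %

80.1 %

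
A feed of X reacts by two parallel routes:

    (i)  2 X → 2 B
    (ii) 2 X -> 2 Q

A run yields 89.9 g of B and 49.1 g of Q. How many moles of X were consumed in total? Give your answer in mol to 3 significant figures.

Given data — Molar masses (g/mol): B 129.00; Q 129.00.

n(B) = 89.9 / 129.00 = 0.6969 mol
n(Q) = 49.1 / 129.00 = 0.3806 mol
n(X) via (i) = (2/2)×0.6969 = 0.6969 mol
n(X) via (ii) = (2/2)×0.3806 = 0.3806 mol
total n(X) = 0.6969 + 0.3806 = 1.078 mol

1.08 mol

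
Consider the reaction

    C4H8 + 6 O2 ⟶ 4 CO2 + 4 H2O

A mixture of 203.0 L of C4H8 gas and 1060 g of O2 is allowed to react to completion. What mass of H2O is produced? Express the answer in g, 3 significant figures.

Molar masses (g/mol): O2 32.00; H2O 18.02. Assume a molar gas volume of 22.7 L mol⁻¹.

n(C4H8) = 203.0 / 22.7 = 8.943 mol
n(O2) = 1060 / 32.00 = 33.13 mol
n/ν for C4H8 = 8.943/1 = 8.943
n/ν for O2 = 33.13/6 = 5.522
Smallest n/ν is O2 → limiting reagent.
n(H2O) = (4/6) × 33.13 = 22.09 mol
mass = 22.09 × 18.02 = 398.1 g

398 g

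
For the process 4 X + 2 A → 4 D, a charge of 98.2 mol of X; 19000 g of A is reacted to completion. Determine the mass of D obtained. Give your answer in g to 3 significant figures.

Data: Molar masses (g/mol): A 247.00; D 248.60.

24400 g

n(X) = 98.20 mol
n(A) = 19000 / 247.00 = 76.92 mol
n/ν for X = 98.20/4 = 24.55
n/ν for A = 76.92/2 = 38.46
Smallest n/ν is X → limiting reagent.
n(D) = (4/4) × 98.20 = 98.20 mol
mass = 98.20 × 248.60 = 24410 g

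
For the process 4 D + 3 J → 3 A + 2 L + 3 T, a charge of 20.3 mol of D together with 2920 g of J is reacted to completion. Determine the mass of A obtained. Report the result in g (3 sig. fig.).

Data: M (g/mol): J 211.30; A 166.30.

n(D) = 20.30 mol
n(J) = 2920 / 211.30 = 13.82 mol
n/ν for D = 20.30/4 = 5.075
n/ν for J = 13.82/3 = 4.607
Smallest n/ν is J → limiting reagent.
n(A) = (3/3) × 13.82 = 13.82 mol
mass = 13.82 × 166.30 = 2298 g

2300 g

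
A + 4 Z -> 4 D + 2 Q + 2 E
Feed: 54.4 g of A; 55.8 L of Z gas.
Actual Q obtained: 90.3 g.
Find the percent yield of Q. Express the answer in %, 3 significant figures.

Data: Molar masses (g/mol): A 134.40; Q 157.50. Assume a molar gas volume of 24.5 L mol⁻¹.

70.8 %

n(A) = 54.40 / 134.40 = 0.4048 mol
n(Z) = 55.80 / 24.5 = 2.278 mol
n/ν → A: 0.4048, Z: 0.5695; A is limiting.
theoretical n(Q) = (2/1) × 0.4048 = 0.8096 mol → 127.5 g
% yield = 90.3 / 127.5 × 100 = 70.82 %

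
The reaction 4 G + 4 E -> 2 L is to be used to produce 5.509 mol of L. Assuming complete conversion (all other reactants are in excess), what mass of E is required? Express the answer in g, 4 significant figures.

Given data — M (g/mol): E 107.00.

n(L) = 5.509 mol
n(E) = (4/2) × 5.509 = 11.02 mol
mass = 11.02 × 107.00 = 1179 g

1179 g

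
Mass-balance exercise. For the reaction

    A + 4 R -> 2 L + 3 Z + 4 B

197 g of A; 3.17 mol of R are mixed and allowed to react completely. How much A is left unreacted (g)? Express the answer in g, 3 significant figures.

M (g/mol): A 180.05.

n(A) = 197.0 / 180.05 = 1.094 mol
n(R) = 3.170 mol
n/ν for A = 1.094/1 = 1.094
n/ν for R = 3.170/4 = 0.7925
Smallest n/ν is R → limiting reagent.
A consumed = (1/4) × 3.170 = 0.7925 mol
A remaining = 1.094 − 0.7925 = 0.3015 mol
mass = 0.3015 × 180.05 = 54.29 g

54.3 g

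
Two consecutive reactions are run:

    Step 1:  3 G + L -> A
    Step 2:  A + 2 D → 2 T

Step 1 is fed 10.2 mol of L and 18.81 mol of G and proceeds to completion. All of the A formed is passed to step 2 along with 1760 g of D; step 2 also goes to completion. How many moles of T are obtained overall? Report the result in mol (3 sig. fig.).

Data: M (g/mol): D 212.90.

8.27 mol

Step 1:
n(L) = 10.20 mol
n(G) = 18.81 mol
n/ν for L = 10.20/1 = 10.20
n/ν for G = 18.81/3 = 6.270
Smallest n/ν is G → limiting reagent.
n(A) produced = (1/3) × 18.81 = 6.270 mol
Step 2:
n(A) available = 6.270 mol
n(D) = 1760 / 212.90 = 8.267 mol
n/ν for A = 6.270/1 = 6.270
n/ν for D = 8.267/2 = 4.134
Smallest n/ν is D → limiting reagent.
n(T) = (2/2) × 8.267 = 8.267 mol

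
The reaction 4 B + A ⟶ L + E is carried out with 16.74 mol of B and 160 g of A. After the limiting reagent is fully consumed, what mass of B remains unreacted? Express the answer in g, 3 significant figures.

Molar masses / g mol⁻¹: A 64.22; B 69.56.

n(B) = 16.74 mol
n(A) = 160.0 / 64.22 = 2.491 mol
n/ν for B = 16.74/4 = 4.185
n/ν for A = 2.491/1 = 2.491
Smallest n/ν is A → limiting reagent.
B consumed = (4/1) × 2.491 = 9.964 mol
B remaining = 16.74 − 9.964 = 6.776 mol
mass = 6.776 × 69.56 = 471.3 g

471 g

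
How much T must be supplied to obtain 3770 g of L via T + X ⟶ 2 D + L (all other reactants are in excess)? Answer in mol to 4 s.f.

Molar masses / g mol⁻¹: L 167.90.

22.45 mol

n(L) = 3770 / 167.90 = 22.45 mol
n(T) = (1/1) × 22.45 = 22.45 mol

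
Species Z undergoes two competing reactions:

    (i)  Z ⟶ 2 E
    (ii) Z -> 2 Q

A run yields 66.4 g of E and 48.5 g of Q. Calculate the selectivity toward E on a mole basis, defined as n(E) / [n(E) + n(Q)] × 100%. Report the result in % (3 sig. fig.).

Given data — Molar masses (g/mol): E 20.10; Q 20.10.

n(E) = 66.4 / 20.10 = 3.303 mol
n(Q) = 48.5 / 20.10 = 2.413 mol
selectivity = 3.303/(3.303+2.413) × 100 = 57.79 %

57.8 %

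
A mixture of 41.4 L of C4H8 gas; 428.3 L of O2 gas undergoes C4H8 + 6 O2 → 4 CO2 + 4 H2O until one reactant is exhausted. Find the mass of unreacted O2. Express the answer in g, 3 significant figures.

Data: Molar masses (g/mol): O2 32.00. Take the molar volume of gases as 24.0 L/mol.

n(C4H8) = 41.40 / 24.0 = 1.725 mol
n(O2) = 428.3 / 24.0 = 17.85 mol
n/ν → C4H8: 1.725, O2: 2.975; C4H8 is limiting.
O2 consumed = (6/1) × 1.725 = 10.35 mol
O2 remaining = 17.85 − 10.35 = 7.500 mol
mass = 7.500 × 32.00 = 240.0 g

240 g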